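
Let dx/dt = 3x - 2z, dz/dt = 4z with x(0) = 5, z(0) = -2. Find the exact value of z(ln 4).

-512

A = [[3,-2],[0,4]]; eigenvalues λ = 3, 4.
Eigenvectors: (1,0) for λ=3, (2,-1) for λ=4.
From the initial condition, c_1 = 1, c_2 = 2.
z(ln 4) = (1)(4^3)(0) + (2)(4^4)(-1) = -512.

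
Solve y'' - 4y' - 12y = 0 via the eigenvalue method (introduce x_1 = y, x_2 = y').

y(t) = K_1e^(-2t) + K_2e^(6t)

Let x_1 = y, x_2 = y'. Then x_1' = x_2 and x_2' = 12x_1 + 4x_2.
A = [[0,1],[12,4]]; det(A-λI) = λ^2 - 4λ - 12.
Eigenvalues λ = -2, 6 with eigenvectors (1,-2), (1,6).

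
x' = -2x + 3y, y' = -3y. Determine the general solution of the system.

x(t) = -3c_1e^(-3t) + c_2e^(-2t), y(t) = c_1e^(-3t)

Coefficient matrix A = [[-2, 3], [0, -3]].
Characteristic polynomial det(A - λI) = λ^2 + 5λ + 6 = 0.
Eigenvalues λ = -3, -2.
For λ=-3: (A-λI) row 1 is [1, 3], so an eigenvector is (-3, 1).
For λ=-2: (A-λI) row 1 is [0, 3], so an eigenvector is (1, 0).
General solution: c_1e^(-3t)(-3,1) + c_2e^(-2t)(1,0).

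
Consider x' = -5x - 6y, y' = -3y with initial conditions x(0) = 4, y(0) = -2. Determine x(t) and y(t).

x(t) = 6e^(-3t) - 2e^(-5t), y(t) = -2e^(-3t)

Coefficient matrix A = [[-5, -6], [0, -3]].
Characteristic polynomial det(A - λI) = λ^2 + 8λ + 15 = 0.
Eigenvalues λ = -5, -3.
For λ=-5: (A-λI) row 1 is [0, -6], so an eigenvector is (-1, 0).
For λ=-3: (A-λI) row 1 is [-2, -6], so an eigenvector is (3, -1).
General solution: C_1e^(-5t)(-1,0) + C_2e^(-3t)(3,-1).
Applying x(0)=4, y(0)=-2 gives C_1=2, C_2=2.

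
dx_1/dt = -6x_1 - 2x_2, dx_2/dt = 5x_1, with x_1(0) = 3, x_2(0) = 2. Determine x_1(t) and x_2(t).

Coefficient matrix A = [[-6, -2], [5, 0]].
Characteristic polynomial det(A - λI) = λ^2 + 6λ + 10 = 0.
Eigenvalues λ = -3 ± i (complex conjugate pair).
For λ=-3+i: an eigenvector is (1,-1) - i(-1,2) = (1 + i, -1 - 2i).
A real fundamental pair from Re and Im of e^((-3+i)t)v: X_1 = e^(-3t)(cos(t)·(1,-1) + sin(t)·(-1,2)), X_2 = e^(-3t)(sin(t)·(1,-1) - cos(t)·(-1,2)).
General solution: K_1X_1 + K_2X_2.
Applying x_1(0)=3, x_2(0)=2 gives K_1=8, K_2=-5.

x_1(t) = -13e^(-3t)sin(t) + 3e^(-3t)cos(t), x_2(t) = 21e^(-3t)sin(t) + 2e^(-3t)cos(t)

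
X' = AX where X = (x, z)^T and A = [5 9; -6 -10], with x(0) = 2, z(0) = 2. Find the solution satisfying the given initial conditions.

Coefficient matrix A = [[5, 9], [-6, -10]].
Characteristic polynomial det(A - λI) = λ^2 + 5λ + 4 = 0.
Eigenvalues λ = -1, -4.
For λ=-1: (A-λI) row 1 is [6, 9], so an eigenvector is (3, -2).
For λ=-4: (A-λI) row 1 is [9, 9], so an eigenvector is (-1, 1).
General solution: K_1e^(-t)(3,-2) + K_2e^(-4t)(-1,1).
Applying x(0)=2, z(0)=2 gives K_1=4, K_2=10.

x(t) = 12e^(-t) - 10e^(-4t), z(t) = -8e^(-t) + 10e^(-4t)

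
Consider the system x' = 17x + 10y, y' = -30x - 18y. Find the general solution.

Coefficient matrix A = [[17, 10], [-30, -18]].
Characteristic polynomial det(A - λI) = λ^2 + λ - 6 = 0.
Eigenvalues λ = -3, 2.
For λ=-3: (A-λI) row 1 is [20, 10], so an eigenvector is (1, -2).
For λ=2: (A-λI) row 1 is [15, 10], so an eigenvector is (2, -3).
General solution: C_1e^(-3t)(1,-2) + C_2e^(2t)(2,-3).

x(t) = C_1e^(-3t) + 2C_2e^(2t), y(t) = -2C_1e^(-3t) - 3C_2e^(2t)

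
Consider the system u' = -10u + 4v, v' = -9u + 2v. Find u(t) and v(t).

u(t) = -2K_1e^(-4t) - 2K_2te^(-4t) - K_2e^(-4t), v(t) = -3K_1e^(-4t) - 3K_2te^(-4t) - 2K_2e^(-4t)

Coefficient matrix A = [[-10, 4], [-9, 2]].
Characteristic polynomial det(A - λI) = λ^2 + 8λ + 16 = 0.
Single eigenvalue λ = -4 with algebraic multiplicity 2.
Eigenvector v = (-2,-3); generalized eigenvector w with (A-λI)w=v is (-1,-2).
General solution: e^(-4t)[K_1·v + K_2·(t·v + w)].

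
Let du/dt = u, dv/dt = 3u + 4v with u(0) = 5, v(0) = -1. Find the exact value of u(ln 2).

A = [[1,0],[3,4]]; eigenvalues λ = 1, 4.
Eigenvectors: (1,-1) for λ=1, (0,-1) for λ=4.
From the initial condition, c_1 = 5, c_2 = -4.
u(ln 2) = (5)(2^1)(1) + (-4)(2^4)(0) = 10.

10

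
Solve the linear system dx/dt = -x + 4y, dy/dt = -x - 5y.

x(t) = 2C_1e^(-3t) + 2C_2te^(-3t) + 3C_2e^(-3t), y(t) = -C_1e^(-3t) - C_2te^(-3t) - C_2e^(-3t)

Coefficient matrix A = [[-1, 4], [-1, -5]].
Characteristic polynomial det(A - λI) = λ^2 + 6λ + 9 = 0.
Single eigenvalue λ = -3 with algebraic multiplicity 2.
Eigenvector v = (2,-1); generalized eigenvector w with (A-λI)w=v is (3,-1).
General solution: e^(-3t)[C_1·v + C_2·(t·v + w)].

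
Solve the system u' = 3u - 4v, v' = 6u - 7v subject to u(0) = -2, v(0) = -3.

u(t) = -2e^(-3t), v(t) = -3e^(-3t)

Coefficient matrix A = [[3, -4], [6, -7]].
Characteristic polynomial det(A - λI) = λ^2 + 4λ + 3 = 0.
Eigenvalues λ = -1, -3.
For λ=-1: (A-λI) row 1 is [4, -4], so an eigenvector is (1, 1).
For λ=-3: (A-λI) row 1 is [6, -4], so an eigenvector is (2, 3).
General solution: C_1e^(-t)(1,1) + C_2e^(-3t)(2,3).
Applying u(0)=-2, v(0)=-3 gives C_1=0, C_2=-1.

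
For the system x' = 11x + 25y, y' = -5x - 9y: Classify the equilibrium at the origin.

unstable spiral

A = [[11,25],[-5,-9]]; det(A-λI) = λ^2 - 2λ + 26.
λ = 1 ± 5i: positive real part.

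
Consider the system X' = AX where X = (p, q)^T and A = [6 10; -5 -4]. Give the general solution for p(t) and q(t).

p(t) = C_1e^(t)sin(5t) + C_1e^(t)cos(5t) + C_2e^(t)sin(5t) - C_2e^(t)cos(5t), q(t) = -C_1e^(t)sin(5t) + C_2e^(t)cos(5t)

Coefficient matrix A = [[6, 10], [-5, -4]].
Characteristic polynomial det(A - λI) = λ^2 - 2λ + 26 = 0.
Eigenvalues λ = 1 ± 5i (complex conjugate pair).
For λ=1+5i: an eigenvector is (1,0) - i(1,-1) = (1 - i, 0 + i).
A real fundamental pair from Re and Im of e^((1+5i)t)v: X_1 = e^(t)(cos(5t)·(1,0) + sin(5t)·(1,-1)), X_2 = e^(t)(sin(5t)·(1,0) - cos(5t)·(1,-1)).
General solution: C_1X_1 + C_2X_2.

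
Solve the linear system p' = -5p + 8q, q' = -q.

Coefficient matrix A = [[-5, 8], [0, -1]].
Characteristic polynomial det(A - λI) = λ^2 + 6λ + 5 = 0.
Eigenvalues λ = -5, -1.
For λ=-5: (A-λI) row 1 is [0, 8], so an eigenvector is (1, 0).
For λ=-1: (A-λI) row 1 is [-4, 8], so an eigenvector is (2, 1).
General solution: C_1e^(-5t)(1,0) + C_2e^(-t)(2,1).

p(t) = C_1e^(-5t) + 2C_2e^(-t), q(t) = C_2e^(-t)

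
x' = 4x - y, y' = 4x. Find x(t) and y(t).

Coefficient matrix A = [[4, -1], [4, 0]].
Characteristic polynomial det(A - λI) = λ^2 - 4λ + 4 = 0.
Single eigenvalue λ = 2 with algebraic multiplicity 2.
Eigenvector v = (1,2); generalized eigenvector w with (A-λI)w=v is (-1,-3).
General solution: e^(2t)[c_1·v + c_2·(t·v + w)].

x(t) = c_1e^(2t) + c_2te^(2t) - c_2e^(2t), y(t) = 2c_1e^(2t) + 2c_2te^(2t) - 3c_2e^(2t)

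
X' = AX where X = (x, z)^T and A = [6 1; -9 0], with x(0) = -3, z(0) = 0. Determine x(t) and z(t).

Coefficient matrix A = [[6, 1], [-9, 0]].
Characteristic polynomial det(A - λI) = λ^2 - 6λ + 9 = 0.
Single eigenvalue λ = 3 with algebraic multiplicity 2.
Eigenvector v = (1,-3); generalized eigenvector w with (A-λI)w=v is (0,1).
General solution: e^(3t)[K_1·v + K_2·(t·v + w)].
Applying x(0)=-3, z(0)=0 gives K_1=-3, K_2=-9.

x(t) = -9te^(3t) - 3e^(3t), z(t) = 27te^(3t)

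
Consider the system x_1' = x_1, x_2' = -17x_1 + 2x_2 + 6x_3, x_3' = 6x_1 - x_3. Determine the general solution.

x_1(t) = C_2e^(t), x_2(t) = C_1e^(2t) - C_2e^(t) - 2C_3e^(-t), x_3(t) = 3C_2e^(t) + C_3e^(-t)

Coefficient matrix A = [[1, 0, 0], [-17, 2, 6], [6, 0, -1]].
det(A - λI) = 0 gives eigenvalues λ = 2, 1, -1.
For λ=2: eigenvector (0,1,0).
For λ=1: eigenvector (1,-1,3).
For λ=-1: eigenvector (0,-2,1).
General solution: C_1e^(2t)(0,1,0) + C_2e^(t)(1,-1,3) + C_3e^(-t)(0,-2,1).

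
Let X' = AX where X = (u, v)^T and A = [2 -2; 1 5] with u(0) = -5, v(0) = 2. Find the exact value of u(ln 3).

A = [[2,-2],[1,5]]; eigenvalues λ = 3, 4.
Eigenvectors: (-2,1) for λ=3, (-1,1) for λ=4.
From the initial condition, c_1 = 3, c_2 = -1.
u(ln 3) = (3)(3^3)(-2) + (-1)(3^4)(-1) = -81.

-81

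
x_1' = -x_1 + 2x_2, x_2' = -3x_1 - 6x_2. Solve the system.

x_1(t) = -c_1e^(-3t) - 2c_2e^(-4t), x_2(t) = c_1e^(-3t) + 3c_2e^(-4t)

Coefficient matrix A = [[-1, 2], [-3, -6]].
Characteristic polynomial det(A - λI) = λ^2 + 7λ + 12 = 0.
Eigenvalues λ = -3, -4.
For λ=-3: (A-λI) row 1 is [2, 2], so an eigenvector is (-1, 1).
For λ=-4: (A-λI) row 1 is [3, 2], so an eigenvector is (-2, 3).
General solution: c_1e^(-3t)(-1,1) + c_2e^(-4t)(-2,3).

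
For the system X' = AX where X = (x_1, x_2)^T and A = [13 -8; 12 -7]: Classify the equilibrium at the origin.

A = [[13,-8],[12,-7]]; det(A-λI) = λ^2 - 6λ + 5.
λ = 1, 5: both positive.

unstable node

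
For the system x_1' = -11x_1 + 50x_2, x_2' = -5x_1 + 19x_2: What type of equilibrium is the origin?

A = [[-11,50],[-5,19]]; det(A-λI) = λ^2 - 8λ + 41.
λ = 4 ± 5i: positive real part.

unstable spiral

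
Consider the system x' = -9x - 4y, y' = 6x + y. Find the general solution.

Coefficient matrix A = [[-9, -4], [6, 1]].
Characteristic polynomial det(A - λI) = λ^2 + 8λ + 15 = 0.
Eigenvalues λ = -5, -3.
For λ=-5: (A-λI) row 1 is [-4, -4], so an eigenvector is (1, -1).
For λ=-3: (A-λI) row 1 is [-6, -4], so an eigenvector is (-2, 3).
General solution: K_1e^(-5t)(1,-1) + K_2e^(-3t)(-2,3).

x(t) = K_1e^(-5t) - 2K_2e^(-3t), y(t) = -K_1e^(-5t) + 3K_2e^(-3t)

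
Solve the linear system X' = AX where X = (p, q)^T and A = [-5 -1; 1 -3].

Coefficient matrix A = [[-5, -1], [1, -3]].
Characteristic polynomial det(A - λI) = λ^2 + 8λ + 16 = 0.
Single eigenvalue λ = -4 with algebraic multiplicity 2.
Eigenvector v = (1,-1); generalized eigenvector w with (A-λI)w=v is (2,-3).
General solution: e^(-4t)[K_1·v + K_2·(t·v + w)].

p(t) = K_1e^(-4t) + K_2te^(-4t) + 2K_2e^(-4t), q(t) = -K_1e^(-4t) - K_2te^(-4t) - 3K_2e^(-4t)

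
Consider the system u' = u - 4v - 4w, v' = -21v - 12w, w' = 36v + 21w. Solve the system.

u(t) = -c_1e^(-3t) + 2c_2e^(3t) + c_3e^(t), v(t) = 2c_1e^(-3t) + c_2e^(3t), w(t) = -3c_1e^(-3t) - 2c_2e^(3t)

Coefficient matrix A = [[1, -4, -4], [0, -21, -12], [0, 36, 21]].
det(A - λI) = 0 gives eigenvalues λ = -3, 3, 1.
For λ=-3: eigenvector (-1,2,-3).
For λ=3: eigenvector (2,1,-2).
For λ=1: eigenvector (1,0,0).
General solution: c_1e^(-3t)(-1,2,-3) + c_2e^(3t)(2,1,-2) + c_3e^(t)(1,0,0).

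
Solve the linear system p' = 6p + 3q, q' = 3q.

p(t) = -C_1e^(6t) - C_2e^(3t), q(t) = C_2e^(3t)

Coefficient matrix A = [[6, 3], [0, 3]].
Characteristic polynomial det(A - λI) = λ^2 - 9λ + 18 = 0.
Eigenvalues λ = 6, 3.
For λ=6: (A-λI) row 1 is [0, 3], so an eigenvector is (-1, 0).
For λ=3: (A-λI) row 1 is [3, 3], so an eigenvector is (-1, 1).
General solution: C_1e^(6t)(-1,0) + C_2e^(3t)(-1,1).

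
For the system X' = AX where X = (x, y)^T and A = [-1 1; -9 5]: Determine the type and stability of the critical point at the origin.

A = [[-1,1],[-9,5]]; det(A-λI) = λ^2 - 4λ + 4.
repeated λ = 2 with a single eigenvector.

unstable improper node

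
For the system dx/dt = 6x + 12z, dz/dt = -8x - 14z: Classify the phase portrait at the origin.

A = [[6,12],[-8,-14]]; det(A-λI) = λ^2 + 8λ + 12.
λ = -2, -6: both negative.

stable node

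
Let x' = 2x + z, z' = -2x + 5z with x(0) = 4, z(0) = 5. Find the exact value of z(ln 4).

A = [[2,1],[-2,5]]; eigenvalues λ = 3, 4.
Eigenvectors: (-1,-1) for λ=3, (1,2) for λ=4.
From the initial condition, c_1 = -3, c_2 = 1.
z(ln 4) = (-3)(4^3)(-1) + (1)(4^4)(2) = 704.

704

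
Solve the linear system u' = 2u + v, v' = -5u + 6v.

u(t) = K_1e^(4t)cos(t) + K_2e^(4t)sin(t), v(t) = -K_1e^(4t)sin(t) + 2K_1e^(4t)cos(t) + 2K_2e^(4t)sin(t) + K_2e^(4t)cos(t)

Coefficient matrix A = [[2, 1], [-5, 6]].
Characteristic polynomial det(A - λI) = λ^2 - 8λ + 17 = 0.
Eigenvalues λ = 4 ± i (complex conjugate pair).
For λ=4+i: an eigenvector is (1,2) - i(0,-1) = (1, 2 + i).
A real fundamental pair from Re and Im of e^((4+i)t)v: X_1 = e^(4t)(cos(t)·(1,2) + sin(t)·(0,-1)), X_2 = e^(4t)(sin(t)·(1,2) - cos(t)·(0,-1)).
General solution: K_1X_1 + K_2X_2.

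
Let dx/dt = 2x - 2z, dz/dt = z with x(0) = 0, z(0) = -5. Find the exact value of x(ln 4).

120

A = [[2,-2],[0,1]]; eigenvalues λ = 1, 2.
Eigenvectors: (-2,-1) for λ=1, (1,0) for λ=2.
From the initial condition, c_1 = 5, c_2 = 10.
x(ln 4) = (5)(4^1)(-2) + (10)(4^2)(1) = 120.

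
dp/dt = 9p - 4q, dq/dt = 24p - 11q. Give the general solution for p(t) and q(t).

Coefficient matrix A = [[9, -4], [24, -11]].
Characteristic polynomial det(A - λI) = λ^2 + 2λ - 3 = 0.
Eigenvalues λ = 1, -3.
For λ=1: (A-λI) row 1 is [8, -4], so an eigenvector is (1, 2).
For λ=-3: (A-λI) row 1 is [12, -4], so an eigenvector is (1, 3).
General solution: C_1e^(t)(1,2) + C_2e^(-3t)(1,3).

p(t) = C_1e^(t) + C_2e^(-3t), q(t) = 2C_1e^(t) + 3C_2e^(-3t)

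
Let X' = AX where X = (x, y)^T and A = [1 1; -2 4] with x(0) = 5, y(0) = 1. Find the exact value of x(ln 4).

-112

A = [[1,1],[-2,4]]; eigenvalues λ = 3, 2.
Eigenvectors: (1,2) for λ=3, (1,1) for λ=2.
From the initial condition, c_1 = -4, c_2 = 9.
x(ln 4) = (-4)(4^3)(1) + (9)(4^2)(1) = -112.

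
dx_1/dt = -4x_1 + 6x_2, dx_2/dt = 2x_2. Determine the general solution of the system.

Coefficient matrix A = [[-4, 6], [0, 2]].
Characteristic polynomial det(A - λI) = λ^2 + 2λ - 8 = 0.
Eigenvalues λ = -4, 2.
For λ=-4: (A-λI) row 1 is [0, 6], so an eigenvector is (-1, 0).
For λ=2: (A-λI) row 1 is [-6, 6], so an eigenvector is (1, 1).
General solution: c_1e^(-4t)(-1,0) + c_2e^(2t)(1,1).

x_1(t) = -c_1e^(-4t) + c_2e^(2t), x_2(t) = c_2e^(2t)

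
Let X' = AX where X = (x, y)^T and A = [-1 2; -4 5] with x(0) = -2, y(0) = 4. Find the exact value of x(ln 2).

A = [[-1,2],[-4,5]]; eigenvalues λ = 3, 1.
Eigenvectors: (1,2) for λ=3, (1,1) for λ=1.
From the initial condition, c_1 = 6, c_2 = -8.
x(ln 2) = (6)(2^3)(1) + (-8)(2^1)(1) = 32.

32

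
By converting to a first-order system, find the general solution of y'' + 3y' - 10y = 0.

y(t) = K_1e^(2t) + K_2e^(-5t)

Let x_1 = y, x_2 = y'. Then x_1' = x_2 and x_2' = 10x_1 - 3x_2.
A = [[0,1],[10,-3]]; det(A-λI) = λ^2 + 3λ - 10.
Eigenvalues λ = 2, -5 with eigenvectors (1,2), (1,-5).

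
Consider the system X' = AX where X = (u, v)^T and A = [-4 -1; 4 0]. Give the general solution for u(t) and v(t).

Coefficient matrix A = [[-4, -1], [4, 0]].
Characteristic polynomial det(A - λI) = λ^2 + 4λ + 4 = 0.
Single eigenvalue λ = -2 with algebraic multiplicity 2.
Eigenvector v = (1,-2); generalized eigenvector w with (A-λI)w=v is (-2,3).
General solution: e^(-2t)[K_1·v + K_2·(t·v + w)].

u(t) = K_1e^(-2t) + K_2te^(-2t) - 2K_2e^(-2t), v(t) = -2K_1e^(-2t) - 2K_2te^(-2t) + 3K_2e^(-2t)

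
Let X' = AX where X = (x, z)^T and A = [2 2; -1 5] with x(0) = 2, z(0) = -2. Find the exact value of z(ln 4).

-1280

A = [[2,2],[-1,5]]; eigenvalues λ = 4, 3.
Eigenvectors: (1,1) for λ=4, (-2,-1) for λ=3.
From the initial condition, c_1 = -6, c_2 = -4.
z(ln 4) = (-6)(4^4)(1) + (-4)(4^3)(-1) = -1280.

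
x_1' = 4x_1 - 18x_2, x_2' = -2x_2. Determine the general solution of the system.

Coefficient matrix A = [[4, -18], [0, -2]].
Characteristic polynomial det(A - λI) = λ^2 - 2λ - 8 = 0.
Eigenvalues λ = 4, -2.
For λ=4: (A-λI) row 1 is [0, -18], so an eigenvector is (-1, 0).
For λ=-2: (A-λI) row 1 is [6, -18], so an eigenvector is (3, 1).
General solution: C_1e^(4t)(-1,0) + C_2e^(-2t)(3,1).

x_1(t) = -C_1e^(4t) + 3C_2e^(-2t), x_2(t) = C_2e^(-2t)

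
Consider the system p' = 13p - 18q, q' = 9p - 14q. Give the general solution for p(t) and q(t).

p(t) = -2C_1e^(4t) - C_2e^(-5t), q(t) = -C_1e^(4t) - C_2e^(-5t)

Coefficient matrix A = [[13, -18], [9, -14]].
Characteristic polynomial det(A - λI) = λ^2 + λ - 20 = 0.
Eigenvalues λ = 4, -5.
For λ=4: (A-λI) row 1 is [9, -18], so an eigenvector is (-2, -1).
For λ=-5: (A-λI) row 1 is [18, -18], so an eigenvector is (-1, -1).
General solution: C_1e^(4t)(-2,-1) + C_2e^(-5t)(-1,-1).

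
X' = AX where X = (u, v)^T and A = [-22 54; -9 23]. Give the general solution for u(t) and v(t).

Coefficient matrix A = [[-22, 54], [-9, 23]].
Characteristic polynomial det(A - λI) = λ^2 - λ - 20 = 0.
Eigenvalues λ = 5, -4.
For λ=5: (A-λI) row 1 is [-27, 54], so an eigenvector is (-2, -1).
For λ=-4: (A-λI) row 1 is [-18, 54], so an eigenvector is (-3, -1).
General solution: c_1e^(5t)(-2,-1) + c_2e^(-4t)(-3,-1).

u(t) = -2c_1e^(5t) - 3c_2e^(-4t), v(t) = -c_1e^(5t) - c_2e^(-4t)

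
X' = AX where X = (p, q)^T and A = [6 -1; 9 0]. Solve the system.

p(t) = C_1e^(3t) + C_2te^(3t), q(t) = 3C_1e^(3t) + 3C_2te^(3t) - C_2e^(3t)

Coefficient matrix A = [[6, -1], [9, 0]].
Characteristic polynomial det(A - λI) = λ^2 - 6λ + 9 = 0.
Single eigenvalue λ = 3 with algebraic multiplicity 2.
Eigenvector v = (1,3); generalized eigenvector w with (A-λI)w=v is (0,-1).
General solution: e^(3t)[C_1·v + C_2·(t·v + w)].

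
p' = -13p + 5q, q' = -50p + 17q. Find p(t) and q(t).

Coefficient matrix A = [[-13, 5], [-50, 17]].
Characteristic polynomial det(A - λI) = λ^2 - 4λ + 29 = 0.
Eigenvalues λ = 2 ± 5i (complex conjugate pair).
For λ=2+5i: an eigenvector is (1,3) - i(0,-1) = (1, 3 + i).
A real fundamental pair from Re and Im of e^((2+5i)t)v: X_1 = e^(2t)(cos(5t)·(1,3) + sin(5t)·(0,-1)), X_2 = e^(2t)(sin(5t)·(1,3) - cos(5t)·(0,-1)).
General solution: C_1X_1 + C_2X_2.

p(t) = C_1e^(2t)cos(5t) + C_2e^(2t)sin(5t), q(t) = -C_1e^(2t)sin(5t) + 3C_1e^(2t)cos(5t) + 3C_2e^(2t)sin(5t) + C_2e^(2t)cos(5t)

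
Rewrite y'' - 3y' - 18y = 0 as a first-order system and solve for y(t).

Let x_1 = y, x_2 = y'. Then x_1' = x_2 and x_2' = 18x_1 + 3x_2.
A = [[0,1],[18,3]]; det(A-λI) = λ^2 - 3λ - 18.
Eigenvalues λ = 6, -3 with eigenvectors (1,6), (1,-3).

y(t) = K_1e^(6t) + K_2e^(-3t)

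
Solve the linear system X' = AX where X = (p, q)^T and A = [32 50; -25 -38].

p(t) = 3C_1e^(-3t)sin(5t) - C_1e^(-3t)cos(5t) - C_2e^(-3t)sin(5t) - 3C_2e^(-3t)cos(5t), q(t) = -2C_1e^(-3t)sin(5t) + C_1e^(-3t)cos(5t) + C_2e^(-3t)sin(5t) + 2C_2e^(-3t)cos(5t)

Coefficient matrix A = [[32, 50], [-25, -38]].
Characteristic polynomial det(A - λI) = λ^2 + 6λ + 34 = 0.
Eigenvalues λ = -3 ± 5i (complex conjugate pair).
For λ=-3+5i: an eigenvector is (-1,1) - i(3,-2) = (-1 - 3i, 1 + 2i).
A real fundamental pair from Re and Im of e^((-3+5i)t)v: X_1 = e^(-3t)(cos(5t)·(-1,1) + sin(5t)·(3,-2)), X_2 = e^(-3t)(sin(5t)·(-1,1) - cos(5t)·(3,-2)).
General solution: C_1X_1 + C_2X_2.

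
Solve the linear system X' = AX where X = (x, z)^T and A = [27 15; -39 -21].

x(t) = -K_1e^(3t)sin(3t) - 2K_1e^(3t)cos(3t) - 2K_2e^(3t)sin(3t) + K_2e^(3t)cos(3t), z(t) = 2K_1e^(3t)sin(3t) + 3K_1e^(3t)cos(3t) + 3K_2e^(3t)sin(3t) - 2K_2e^(3t)cos(3t)

Coefficient matrix A = [[27, 15], [-39, -21]].
Characteristic polynomial det(A - λI) = λ^2 - 6λ + 18 = 0.
Eigenvalues λ = 3 ± 3i (complex conjugate pair).
For λ=3+3i: an eigenvector is (-2,3) - i(-1,2) = (-2 + i, 3 - 2i).
A real fundamental pair from Re and Im of e^((3+3i)t)v: X_1 = e^(3t)(cos(3t)·(-2,3) + sin(3t)·(-1,2)), X_2 = e^(3t)(sin(3t)·(-2,3) - cos(3t)·(-1,2)).
General solution: K_1X_1 + K_2X_2.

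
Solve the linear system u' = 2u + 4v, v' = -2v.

Coefficient matrix A = [[2, 4], [0, -2]].
Characteristic polynomial det(A - λI) = λ^2 - 4 = 0.
Eigenvalues λ = 2, -2.
For λ=2: (A-λI) row 1 is [0, 4], so an eigenvector is (-1, 0).
For λ=-2: (A-λI) row 1 is [4, 4], so an eigenvector is (1, -1).
General solution: K_1e^(2t)(-1,0) + K_2e^(-2t)(1,-1).

u(t) = -K_1e^(2t) + K_2e^(-2t), v(t) = -K_2e^(-2t)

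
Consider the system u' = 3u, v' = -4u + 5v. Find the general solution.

Coefficient matrix A = [[3, 0], [-4, 5]].
Characteristic polynomial det(A - λI) = λ^2 - 8λ + 15 = 0.
Eigenvalues λ = 3, 5.
For λ=3: (A-λI) row 2 is [-4, 2], so an eigenvector is (1, 2).
For λ=5: (A-λI) row 1 is [-2, 0], so an eigenvector is (0, -1).
General solution: C_1e^(3t)(1,2) + C_2e^(5t)(0,-1).

u(t) = C_1e^(3t), v(t) = 2C_1e^(3t) - C_2e^(5t)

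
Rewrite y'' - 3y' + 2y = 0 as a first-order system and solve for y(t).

Let x_1 = y, x_2 = y'. Then x_1' = x_2 and x_2' = -2x_1 + 3x_2.
A = [[0,1],[-2,3]]; det(A-λI) = λ^2 - 3λ + 2.
Eigenvalues λ = 2, 1 with eigenvectors (1,2), (1,1).

y(t) = K_1e^(2t) + K_2e^(t)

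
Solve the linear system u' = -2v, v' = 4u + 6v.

u(t) = C_1e^(4t) - C_2e^(2t), v(t) = -2C_1e^(4t) + C_2e^(2t)

Coefficient matrix A = [[0, -2], [4, 6]].
Characteristic polynomial det(A - λI) = λ^2 - 6λ + 8 = 0.
Eigenvalues λ = 4, 2.
For λ=4: (A-λI) row 1 is [-4, -2], so an eigenvector is (1, -2).
For λ=2: (A-λI) row 1 is [-2, -2], so an eigenvector is (-1, 1).
General solution: C_1e^(4t)(1,-2) + C_2e^(2t)(-1,1).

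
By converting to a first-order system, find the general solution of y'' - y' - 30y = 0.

Let x_1 = y, x_2 = y'. Then x_1' = x_2 and x_2' = 30x_1 + x_2.
A = [[0,1],[30,1]]; det(A-λI) = λ^2 - λ - 30.
Eigenvalues λ = 6, -5 with eigenvectors (1,6), (1,-5).

y(t) = C_1e^(6t) + C_2e^(-5t)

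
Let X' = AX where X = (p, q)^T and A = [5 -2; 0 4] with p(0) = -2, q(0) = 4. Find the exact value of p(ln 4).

A = [[5,-2],[0,4]]; eigenvalues λ = 5, 4.
Eigenvectors: (-1,0) for λ=5, (-2,-1) for λ=4.
From the initial condition, c_1 = 10, c_2 = -4.
p(ln 4) = (10)(4^5)(-1) + (-4)(4^4)(-2) = -8192.

-8192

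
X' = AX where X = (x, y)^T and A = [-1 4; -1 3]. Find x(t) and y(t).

Coefficient matrix A = [[-1, 4], [-1, 3]].
Characteristic polynomial det(A - λI) = λ^2 - 2λ + 1 = 0.
Single eigenvalue λ = 1 with algebraic multiplicity 2.
Eigenvector v = (2,1); generalized eigenvector w with (A-λI)w=v is (3,2).
General solution: e^(t)[c_1·v + c_2·(t·v + w)].

x(t) = 2c_1e^(t) + 2c_2te^(t) + 3c_2e^(t), y(t) = c_1e^(t) + c_2te^(t) + 2c_2e^(t)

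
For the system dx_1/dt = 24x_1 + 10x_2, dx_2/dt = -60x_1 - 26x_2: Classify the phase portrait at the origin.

saddle

A = [[24,10],[-60,-26]]; det(A-λI) = λ^2 + 2λ - 24.
λ = 4, -6: opposite signs.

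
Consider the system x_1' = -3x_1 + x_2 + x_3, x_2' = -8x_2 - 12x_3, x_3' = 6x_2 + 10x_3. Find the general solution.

x_1(t) = c_1e^(-3t) + c_2e^(-2t), x_2(t) = 2c_2e^(-2t) - c_3e^(4t), x_3(t) = -c_2e^(-2t) + c_3e^(4t)

Coefficient matrix A = [[-3, 1, 1], [0, -8, -12], [0, 6, 10]].
det(A - λI) = 0 gives eigenvalues λ = -3, -2, 4.
For λ=-3: eigenvector (1,0,0).
For λ=-2: eigenvector (1,2,-1).
For λ=4: eigenvector (0,-1,1).
General solution: c_1e^(-3t)(1,0,0) + c_2e^(-2t)(1,2,-1) + c_3e^(4t)(0,-1,1).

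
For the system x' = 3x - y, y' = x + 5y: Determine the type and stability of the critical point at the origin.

unstable improper node

A = [[3,-1],[1,5]]; det(A-λI) = λ^2 - 8λ + 16.
repeated λ = 4 with a single eigenvector.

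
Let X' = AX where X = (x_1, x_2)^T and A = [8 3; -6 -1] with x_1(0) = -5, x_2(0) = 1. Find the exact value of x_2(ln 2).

256

A = [[8,3],[-6,-1]]; eigenvalues λ = 2, 5.
Eigenvectors: (-1,2) for λ=2, (-1,1) for λ=5.
From the initial condition, c_1 = -4, c_2 = 9.
x_2(ln 2) = (-4)(2^2)(2) + (9)(2^5)(1) = 256.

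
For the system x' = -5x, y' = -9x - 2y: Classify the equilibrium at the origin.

stable node

A = [[-5,0],[-9,-2]]; det(A-λI) = λ^2 + 7λ + 10.
λ = -2, -5: both negative.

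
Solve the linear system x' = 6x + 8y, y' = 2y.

x(t) = -C_1e^(6t) + 2C_2e^(2t), y(t) = -C_2e^(2t)

Coefficient matrix A = [[6, 8], [0, 2]].
Characteristic polynomial det(A - λI) = λ^2 - 8λ + 12 = 0.
Eigenvalues λ = 6, 2.
For λ=6: (A-λI) row 1 is [0, 8], so an eigenvector is (-1, 0).
For λ=2: (A-λI) row 1 is [4, 8], so an eigenvector is (2, -1).
General solution: C_1e^(6t)(-1,0) + C_2e^(2t)(2,-1).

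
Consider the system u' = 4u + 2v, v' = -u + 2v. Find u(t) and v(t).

Coefficient matrix A = [[4, 2], [-1, 2]].
Characteristic polynomial det(A - λI) = λ^2 - 6λ + 10 = 0.
Eigenvalues λ = 3 ± i (complex conjugate pair).
For λ=3+i: an eigenvector is (-1,1) - i(1,0) = (-1 - i, 1).
A real fundamental pair from Re and Im of e^((3+i)t)v: X_1 = e^(3t)(cos(t)·(-1,1) + sin(t)·(1,0)), X_2 = e^(3t)(sin(t)·(-1,1) - cos(t)·(1,0)).
General solution: K_1X_1 + K_2X_2.

u(t) = K_1e^(3t)sin(t) - K_1e^(3t)cos(t) - K_2e^(3t)sin(t) - K_2e^(3t)cos(t), v(t) = K_1e^(3t)cos(t) + K_2e^(3t)sin(t)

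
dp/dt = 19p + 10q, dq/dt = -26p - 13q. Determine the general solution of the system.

p(t) = -2K_1e^(3t)sin(2t) + K_1e^(3t)cos(2t) + K_2e^(3t)sin(2t) + 2K_2e^(3t)cos(2t), q(t) = 3K_1e^(3t)sin(2t) - 2K_1e^(3t)cos(2t) - 2K_2e^(3t)sin(2t) - 3K_2e^(3t)cos(2t)

Coefficient matrix A = [[19, 10], [-26, -13]].
Characteristic polynomial det(A - λI) = λ^2 - 6λ + 13 = 0.
Eigenvalues λ = 3 ± 2i (complex conjugate pair).
For λ=3+2i: an eigenvector is (1,-2) - i(-2,3) = (1 + 2i, -2 - 3i).
A real fundamental pair from Re and Im of e^((3+2i)t)v: X_1 = e^(3t)(cos(2t)·(1,-2) + sin(2t)·(-2,3)), X_2 = e^(3t)(sin(2t)·(1,-2) - cos(2t)·(-2,3)).
General solution: K_1X_1 + K_2X_2.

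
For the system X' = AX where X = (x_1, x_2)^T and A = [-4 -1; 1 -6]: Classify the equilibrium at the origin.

stable improper node

A = [[-4,-1],[1,-6]]; det(A-λI) = λ^2 + 10λ + 25.
repeated λ = -5 with a single eigenvector.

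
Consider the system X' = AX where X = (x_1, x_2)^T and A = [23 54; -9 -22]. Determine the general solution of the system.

x_1(t) = 2c_1e^(-4t) + 3c_2e^(5t), x_2(t) = -c_1e^(-4t) - c_2e^(5t)

Coefficient matrix A = [[23, 54], [-9, -22]].
Characteristic polynomial det(A - λI) = λ^2 - λ - 20 = 0.
Eigenvalues λ = -4, 5.
For λ=-4: (A-λI) row 1 is [27, 54], so an eigenvector is (2, -1).
For λ=5: (A-λI) row 1 is [18, 54], so an eigenvector is (3, -1).
General solution: c_1e^(-4t)(2,-1) + c_2e^(5t)(3,-1).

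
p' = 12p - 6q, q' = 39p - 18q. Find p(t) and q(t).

p(t) = -c_1e^(-3t)sin(3t) - c_1e^(-3t)cos(3t) - c_2e^(-3t)sin(3t) + c_2e^(-3t)cos(3t), q(t) = -3c_1e^(-3t)sin(3t) - 2c_1e^(-3t)cos(3t) - 2c_2e^(-3t)sin(3t) + 3c_2e^(-3t)cos(3t)

Coefficient matrix A = [[12, -6], [39, -18]].
Characteristic polynomial det(A - λI) = λ^2 + 6λ + 18 = 0.
Eigenvalues λ = -3 ± 3i (complex conjugate pair).
For λ=-3+3i: an eigenvector is (-1,-2) - i(-1,-3) = (-1 + i, -2 + 3i).
A real fundamental pair from Re and Im of e^((-3+3i)t)v: X_1 = e^(-3t)(cos(3t)·(-1,-2) + sin(3t)·(-1,-3)), X_2 = e^(-3t)(sin(3t)·(-1,-2) - cos(3t)·(-1,-3)).
General solution: c_1X_1 + c_2X_2.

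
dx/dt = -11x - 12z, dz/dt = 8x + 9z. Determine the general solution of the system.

Coefficient matrix A = [[-11, -12], [8, 9]].
Characteristic polynomial det(A - λI) = λ^2 + 2λ - 3 = 0.
Eigenvalues λ = 1, -3.
For λ=1: (A-λI) row 1 is [-12, -12], so an eigenvector is (-1, 1).
For λ=-3: (A-λI) row 1 is [-8, -12], so an eigenvector is (3, -2).
General solution: c_1e^(t)(-1,1) + c_2e^(-3t)(3,-2).

x(t) = -c_1e^(t) + 3c_2e^(-3t), z(t) = c_1e^(t) - 2c_2e^(-3t)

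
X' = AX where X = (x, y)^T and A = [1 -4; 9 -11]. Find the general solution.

x(t) = 2c_1e^(-5t) + 2c_2te^(-5t) + c_2e^(-5t), y(t) = 3c_1e^(-5t) + 3c_2te^(-5t) + c_2e^(-5t)

Coefficient matrix A = [[1, -4], [9, -11]].
Characteristic polynomial det(A - λI) = λ^2 + 10λ + 25 = 0.
Single eigenvalue λ = -5 with algebraic multiplicity 2.
Eigenvector v = (2,3); generalized eigenvector w with (A-λI)w=v is (1,1).
General solution: e^(-5t)[c_1·v + c_2·(t·v + w)].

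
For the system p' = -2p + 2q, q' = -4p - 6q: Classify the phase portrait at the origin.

A = [[-2,2],[-4,-6]]; det(A-λI) = λ^2 + 8λ + 20.
λ = -4 ± 2i: negative real part.

stable spiral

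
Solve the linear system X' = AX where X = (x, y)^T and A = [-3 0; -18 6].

x(t) = -c_1e^(-3t), y(t) = -2c_1e^(-3t) + c_2e^(6t)

Coefficient matrix A = [[-3, 0], [-18, 6]].
Characteristic polynomial det(A - λI) = λ^2 - 3λ - 18 = 0.
Eigenvalues λ = -3, 6.
For λ=-3: (A-λI) row 2 is [-18, 9], so an eigenvector is (-1, -2).
For λ=6: (A-λI) row 1 is [-9, 0], so an eigenvector is (0, 1).
General solution: c_1e^(-3t)(-1,-2) + c_2e^(6t)(0,1).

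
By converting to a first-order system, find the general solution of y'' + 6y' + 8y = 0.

y(t) = C_1e^(-4t) + C_2e^(-2t)

Let x_1 = y, x_2 = y'. Then x_1' = x_2 and x_2' = -8x_1 - 6x_2.
A = [[0,1],[-8,-6]]; det(A-λI) = λ^2 + 6λ + 8.
Eigenvalues λ = -4, -2 with eigenvectors (1,-4), (1,-2).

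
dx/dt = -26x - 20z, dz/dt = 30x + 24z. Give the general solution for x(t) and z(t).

Coefficient matrix A = [[-26, -20], [30, 24]].
Characteristic polynomial det(A - λI) = λ^2 + 2λ - 24 = 0.
Eigenvalues λ = -6, 4.
For λ=-6: (A-λI) row 1 is [-20, -20], so an eigenvector is (-1, 1).
For λ=4: (A-λI) row 1 is [-30, -20], so an eigenvector is (-2, 3).
General solution: C_1e^(-6t)(-1,1) + C_2e^(4t)(-2,3).

x(t) = -C_1e^(-6t) - 2C_2e^(4t), z(t) = C_1e^(-6t) + 3C_2e^(4t)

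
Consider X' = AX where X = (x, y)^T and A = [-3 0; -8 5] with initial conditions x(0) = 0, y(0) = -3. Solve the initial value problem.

Coefficient matrix A = [[-3, 0], [-8, 5]].
Characteristic polynomial det(A - λI) = λ^2 - 2λ - 15 = 0.
Eigenvalues λ = 5, -3.
For λ=5: (A-λI) row 1 is [-8, 0], so an eigenvector is (0, 1).
For λ=-3: (A-λI) row 2 is [-8, 8], so an eigenvector is (-1, -1).
General solution: c_1e^(5t)(0,1) + c_2e^(-3t)(-1,-1).
Applying x(0)=0, y(0)=-3 gives c_1=-3, c_2=0.

x(t) = 0, y(t) = -3e^(5t)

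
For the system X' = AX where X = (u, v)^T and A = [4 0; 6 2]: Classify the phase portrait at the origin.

unstable node

A = [[4,0],[6,2]]; det(A-λI) = λ^2 - 6λ + 8.
λ = 4, 2: both positive.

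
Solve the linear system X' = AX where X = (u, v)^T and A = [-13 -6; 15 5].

u(t) = -K_1e^(-4t)sin(3t) - K_1e^(-4t)cos(3t) - K_2e^(-4t)sin(3t) + K_2e^(-4t)cos(3t), v(t) = K_1e^(-4t)sin(3t) + 2K_1e^(-4t)cos(3t) + 2K_2e^(-4t)sin(3t) - K_2e^(-4t)cos(3t)

Coefficient matrix A = [[-13, -6], [15, 5]].
Characteristic polynomial det(A - λI) = λ^2 + 8λ + 25 = 0.
Eigenvalues λ = -4 ± 3i (complex conjugate pair).
For λ=-4+3i: an eigenvector is (-1,2) - i(-1,1) = (-1 + i, 2 - i).
A real fundamental pair from Re and Im of e^((-4+3i)t)v: X_1 = e^(-4t)(cos(3t)·(-1,2) + sin(3t)·(-1,1)), X_2 = e^(-4t)(sin(3t)·(-1,2) - cos(3t)·(-1,1)).
General solution: K_1X_1 + K_2X_2.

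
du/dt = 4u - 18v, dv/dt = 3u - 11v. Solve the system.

u(t) = 2c_1e^(-5t) + 3c_2e^(-2t), v(t) = c_1e^(-5t) + c_2e^(-2t)

Coefficient matrix A = [[4, -18], [3, -11]].
Characteristic polynomial det(A - λI) = λ^2 + 7λ + 10 = 0.
Eigenvalues λ = -5, -2.
For λ=-5: (A-λI) row 1 is [9, -18], so an eigenvector is (2, 1).
For λ=-2: (A-λI) row 1 is [6, -18], so an eigenvector is (3, 1).
General solution: c_1e^(-5t)(2,1) + c_2e^(-2t)(3,1).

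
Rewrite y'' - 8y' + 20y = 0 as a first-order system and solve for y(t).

Let x_1 = y, x_2 = y'. Then x_1' = x_2 and x_2' = -20x_1 + 8x_2.
A = [[0,1],[-20,8]]; det(A-λI) = λ^2 - 8λ + 20.
Eigenvalues λ = 4 ± 2i.

y(t) = K_1e^(4t)cos(2t) + K_2e^(4t)sin(2t)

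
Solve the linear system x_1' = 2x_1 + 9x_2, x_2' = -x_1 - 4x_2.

Coefficient matrix A = [[2, 9], [-1, -4]].
Characteristic polynomial det(A - λI) = λ^2 + 2λ + 1 = 0.
Single eigenvalue λ = -1 with algebraic multiplicity 2.
Eigenvector v = (-3,1); generalized eigenvector w with (A-λI)w=v is (2,-1).
General solution: e^(-t)[K_1·v + K_2·(t·v + w)].

x_1(t) = -3K_1e^(-t) - 3K_2te^(-t) + 2K_2e^(-t), x_2(t) = K_1e^(-t) + K_2te^(-t) - K_2e^(-t)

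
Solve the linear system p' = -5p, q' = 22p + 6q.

p(t) = K_2e^(-5t), q(t) = K_1e^(6t) - 2K_2e^(-5t)

Coefficient matrix A = [[-5, 0], [22, 6]].
Characteristic polynomial det(A - λI) = λ^2 - λ - 30 = 0.
Eigenvalues λ = 6, -5.
For λ=6: (A-λI) row 1 is [-11, 0], so an eigenvector is (0, 1).
For λ=-5: (A-λI) row 2 is [22, 11], so an eigenvector is (1, -2).
General solution: K_1e^(6t)(0,1) + K_2e^(-5t)(1,-2).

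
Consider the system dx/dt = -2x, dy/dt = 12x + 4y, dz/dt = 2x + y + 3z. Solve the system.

x(t) = K_3e^(-2t), y(t) = K_2e^(4t) - 2K_3e^(-2t), z(t) = K_1e^(3t) + K_2e^(4t)

Coefficient matrix A = [[-2, 0, 0], [12, 4, 0], [2, 1, 3]].
det(A - λI) = 0 gives eigenvalues λ = 3, 4, -2.
For λ=3: eigenvector (0,0,1).
For λ=4: eigenvector (0,1,1).
For λ=-2: eigenvector (1,-2,0).
General solution: K_1e^(3t)(0,0,1) + K_2e^(4t)(0,1,1) + K_3e^(-2t)(1,-2,0).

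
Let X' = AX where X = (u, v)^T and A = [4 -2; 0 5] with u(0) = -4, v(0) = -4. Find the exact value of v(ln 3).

A = [[4,-2],[0,5]]; eigenvalues λ = 5, 4.
Eigenvectors: (-2,1) for λ=5, (1,0) for λ=4.
From the initial condition, c_1 = -4, c_2 = -12.
v(ln 3) = (-4)(3^5)(1) + (-12)(3^4)(0) = -972.

-972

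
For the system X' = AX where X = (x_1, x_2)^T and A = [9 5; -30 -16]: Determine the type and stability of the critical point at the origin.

stable node

A = [[9,5],[-30,-16]]; det(A-λI) = λ^2 + 7λ + 6.
λ = -6, -1: both negative.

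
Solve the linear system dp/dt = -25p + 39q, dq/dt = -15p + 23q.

p(t) = -2c_1e^(-t)sin(3t) - 3c_1e^(-t)cos(3t) - 3c_2e^(-t)sin(3t) + 2c_2e^(-t)cos(3t), q(t) = -c_1e^(-t)sin(3t) - 2c_1e^(-t)cos(3t) - 2c_2e^(-t)sin(3t) + c_2e^(-t)cos(3t)

Coefficient matrix A = [[-25, 39], [-15, 23]].
Characteristic polynomial det(A - λI) = λ^2 + 2λ + 10 = 0.
Eigenvalues λ = -1 ± 3i (complex conjugate pair).
For λ=-1+3i: an eigenvector is (-3,-2) - i(-2,-1) = (-3 + 2i, -2 + i).
A real fundamental pair from Re and Im of e^((-1+3i)t)v: X_1 = e^(-t)(cos(3t)·(-3,-2) + sin(3t)·(-2,-1)), X_2 = e^(-t)(sin(3t)·(-3,-2) - cos(3t)·(-2,-1)).
General solution: c_1X_1 + c_2X_2.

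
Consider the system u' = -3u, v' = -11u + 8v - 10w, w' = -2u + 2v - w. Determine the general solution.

Coefficient matrix A = [[-3, 0, 0], [-11, 8, -10], [-2, 2, -1]].
det(A - λI) = 0 gives eigenvalues λ = -3, 4, 3.
For λ=-3: eigenvector (1,1,0).
For λ=4: eigenvector (0,5,2).
For λ=3: eigenvector (0,2,1).
General solution: C_1e^(-3t)(1,1,0) + C_2e^(4t)(0,5,2) + C_3e^(3t)(0,2,1).

u(t) = C_1e^(-3t), v(t) = C_1e^(-3t) + 5C_2e^(4t) + 2C_3e^(3t), w(t) = 2C_2e^(4t) + C_3e^(3t)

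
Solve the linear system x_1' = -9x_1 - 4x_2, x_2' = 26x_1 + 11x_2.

Coefficient matrix A = [[-9, -4], [26, 11]].
Characteristic polynomial det(A - λI) = λ^2 - 2λ + 5 = 0.
Eigenvalues λ = 1 ± 2i (complex conjugate pair).
For λ=1+2i: an eigenvector is (-1,2) - i(1,-3) = (-1 - i, 2 + 3i).
A real fundamental pair from Re and Im of e^((1+2i)t)v: X_1 = e^(t)(cos(2t)·(-1,2) + sin(2t)·(1,-3)), X_2 = e^(t)(sin(2t)·(-1,2) - cos(2t)·(1,-3)).
General solution: K_1X_1 + K_2X_2.

x_1(t) = K_1e^(t)sin(2t) - K_1e^(t)cos(2t) - K_2e^(t)sin(2t) - K_2e^(t)cos(2t), x_2(t) = -3K_1e^(t)sin(2t) + 2K_1e^(t)cos(2t) + 2K_2e^(t)sin(2t) + 3K_2e^(t)cos(2t)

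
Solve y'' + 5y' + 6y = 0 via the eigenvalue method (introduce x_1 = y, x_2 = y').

Let x_1 = y, x_2 = y'. Then x_1' = x_2 and x_2' = -6x_1 - 5x_2.
A = [[0,1],[-6,-5]]; det(A-λI) = λ^2 + 5λ + 6.
Eigenvalues λ = -3, -2 with eigenvectors (1,-3), (1,-2).

y(t) = c_1e^(-3t) + c_2e^(-2t)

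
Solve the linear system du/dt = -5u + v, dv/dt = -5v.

Coefficient matrix A = [[-5, 1], [0, -5]].
Characteristic polynomial det(A - λI) = λ^2 + 10λ + 25 = 0.
Single eigenvalue λ = -5 with algebraic multiplicity 2.
Eigenvector v = (-1,0); generalized eigenvector w with (A-λI)w=v is (2,-1).
General solution: e^(-5t)[c_1·v + c_2·(t·v + w)].

u(t) = -c_1e^(-5t) - c_2te^(-5t) + 2c_2e^(-5t), v(t) = -c_2e^(-5t)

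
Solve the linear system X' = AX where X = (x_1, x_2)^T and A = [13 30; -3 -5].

x_1(t) = c_1e^(4t)sin(3t) - 3c_1e^(4t)cos(3t) - 3c_2e^(4t)sin(3t) - c_2e^(4t)cos(3t), x_2(t) = c_1e^(4t)cos(3t) + c_2e^(4t)sin(3t)

Coefficient matrix A = [[13, 30], [-3, -5]].
Characteristic polynomial det(A - λI) = λ^2 - 8λ + 25 = 0.
Eigenvalues λ = 4 ± 3i (complex conjugate pair).
For λ=4+3i: an eigenvector is (-3,1) - i(1,0) = (-3 - i, 1).
A real fundamental pair from Re and Im of e^((4+3i)t)v: X_1 = e^(4t)(cos(3t)·(-3,1) + sin(3t)·(1,0)), X_2 = e^(4t)(sin(3t)·(-3,1) - cos(3t)·(1,0)).
General solution: c_1X_1 + c_2X_2.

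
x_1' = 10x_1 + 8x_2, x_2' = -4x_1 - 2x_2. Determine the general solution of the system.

Coefficient matrix A = [[10, 8], [-4, -2]].
Characteristic polynomial det(A - λI) = λ^2 - 8λ + 12 = 0.
Eigenvalues λ = 6, 2.
For λ=6: (A-λI) row 1 is [4, 8], so an eigenvector is (2, -1).
For λ=2: (A-λI) row 1 is [8, 8], so an eigenvector is (-1, 1).
General solution: c_1e^(6t)(2,-1) + c_2e^(2t)(-1,1).

x_1(t) = 2c_1e^(6t) - c_2e^(2t), x_2(t) = -c_1e^(6t) + c_2e^(2t)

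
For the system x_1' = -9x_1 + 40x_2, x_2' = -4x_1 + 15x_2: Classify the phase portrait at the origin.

unstable spiral

A = [[-9,40],[-4,15]]; det(A-λI) = λ^2 - 6λ + 25.
λ = 3 ± 4i: positive real part.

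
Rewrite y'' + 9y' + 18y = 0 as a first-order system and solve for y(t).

y(t) = C_1e^(-3t) + C_2e^(-6t)

Let x_1 = y, x_2 = y'. Then x_1' = x_2 and x_2' = -18x_1 - 9x_2.
A = [[0,1],[-18,-9]]; det(A-λI) = λ^2 + 9λ + 18.
Eigenvalues λ = -3, -6 with eigenvectors (1,-3), (1,-6).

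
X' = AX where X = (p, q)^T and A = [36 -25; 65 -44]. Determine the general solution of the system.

p(t) = -C_1e^(-4t)sin(5t) - 2C_1e^(-4t)cos(5t) - 2C_2e^(-4t)sin(5t) + C_2e^(-4t)cos(5t), q(t) = -2C_1e^(-4t)sin(5t) - 3C_1e^(-4t)cos(5t) - 3C_2e^(-4t)sin(5t) + 2C_2e^(-4t)cos(5t)

Coefficient matrix A = [[36, -25], [65, -44]].
Characteristic polynomial det(A - λI) = λ^2 + 8λ + 41 = 0.
Eigenvalues λ = -4 ± 5i (complex conjugate pair).
For λ=-4+5i: an eigenvector is (-2,-3) - i(-1,-2) = (-2 + i, -3 + 2i).
A real fundamental pair from Re and Im of e^((-4+5i)t)v: X_1 = e^(-4t)(cos(5t)·(-2,-3) + sin(5t)·(-1,-2)), X_2 = e^(-4t)(sin(5t)·(-2,-3) - cos(5t)·(-1,-2)).
General solution: C_1X_1 + C_2X_2.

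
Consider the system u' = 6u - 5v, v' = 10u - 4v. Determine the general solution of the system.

Coefficient matrix A = [[6, -5], [10, -4]].
Characteristic polynomial det(A - λI) = λ^2 - 2λ + 26 = 0.
Eigenvalues λ = 1 ± 5i (complex conjugate pair).
For λ=1+5i: an eigenvector is (0,-1) - i(1,1) = (0 - i, -1 - i).
A real fundamental pair from Re and Im of e^((1+5i)t)v: X_1 = e^(t)(cos(5t)·(0,-1) + sin(5t)·(1,1)), X_2 = e^(t)(sin(5t)·(0,-1) - cos(5t)·(1,1)).
General solution: K_1X_1 + K_2X_2.

u(t) = K_1e^(t)sin(5t) - K_2e^(t)cos(5t), v(t) = K_1e^(t)sin(5t) - K_1e^(t)cos(5t) - K_2e^(t)sin(5t) - K_2e^(t)cos(5t)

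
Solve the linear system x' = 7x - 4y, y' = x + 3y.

x(t) = 2c_1e^(5t) + 2c_2te^(5t) - 3c_2e^(5t), y(t) = c_1e^(5t) + c_2te^(5t) - 2c_2e^(5t)

Coefficient matrix A = [[7, -4], [1, 3]].
Characteristic polynomial det(A - λI) = λ^2 - 10λ + 25 = 0.
Single eigenvalue λ = 5 with algebraic multiplicity 2.
Eigenvector v = (2,1); generalized eigenvector w with (A-λI)w=v is (-3,-2).
General solution: e^(5t)[c_1·v + c_2·(t·v + w)].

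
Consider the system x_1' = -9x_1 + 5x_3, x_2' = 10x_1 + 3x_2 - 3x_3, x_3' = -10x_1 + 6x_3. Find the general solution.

x_1(t) = K_1e^(-4t) + K_3e^(t), x_2(t) = -K_1e^(-4t) + K_2e^(3t) - 2K_3e^(t), x_3(t) = K_1e^(-4t) + 2K_3e^(t)

Coefficient matrix A = [[-9, 0, 5], [10, 3, -3], [-10, 0, 6]].
det(A - λI) = 0 gives eigenvalues λ = -4, 3, 1.
For λ=-4: eigenvector (1,-1,1).
For λ=3: eigenvector (0,1,0).
For λ=1: eigenvector (1,-2,2).
General solution: K_1e^(-4t)(1,-1,1) + K_2e^(3t)(0,1,0) + K_3e^(t)(1,-2,2).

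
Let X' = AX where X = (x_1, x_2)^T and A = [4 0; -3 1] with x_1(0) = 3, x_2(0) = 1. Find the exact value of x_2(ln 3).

-231

A = [[4,0],[-3,1]]; eigenvalues λ = 1, 4.
Eigenvectors: (0,-1) for λ=1, (1,-1) for λ=4.
From the initial condition, c_1 = -4, c_2 = 3.
x_2(ln 3) = (-4)(3^1)(-1) + (3)(3^4)(-1) = -231.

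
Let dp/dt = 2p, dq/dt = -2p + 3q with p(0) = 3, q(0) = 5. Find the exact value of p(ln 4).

48

A = [[2,0],[-2,3]]; eigenvalues λ = 2, 3.
Eigenvectors: (1,2) for λ=2, (0,1) for λ=3.
From the initial condition, c_1 = 3, c_2 = -1.
p(ln 4) = (3)(4^2)(1) + (-1)(4^3)(0) = 48.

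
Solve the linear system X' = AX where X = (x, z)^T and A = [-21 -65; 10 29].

x(t) = -3K_1e^(4t)sin(5t) - 2K_1e^(4t)cos(5t) - 2K_2e^(4t)sin(5t) + 3K_2e^(4t)cos(5t), z(t) = K_1e^(4t)sin(5t) + K_1e^(4t)cos(5t) + K_2e^(4t)sin(5t) - K_2e^(4t)cos(5t)

Coefficient matrix A = [[-21, -65], [10, 29]].
Characteristic polynomial det(A - λI) = λ^2 - 8λ + 41 = 0.
Eigenvalues λ = 4 ± 5i (complex conjugate pair).
For λ=4+5i: an eigenvector is (-2,1) - i(-3,1) = (-2 + 3i, 1 - i).
A real fundamental pair from Re and Im of e^((4+5i)t)v: X_1 = e^(4t)(cos(5t)·(-2,1) + sin(5t)·(-3,1)), X_2 = e^(4t)(sin(5t)·(-2,1) - cos(5t)·(-3,1)).
General solution: K_1X_1 + K_2X_2.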